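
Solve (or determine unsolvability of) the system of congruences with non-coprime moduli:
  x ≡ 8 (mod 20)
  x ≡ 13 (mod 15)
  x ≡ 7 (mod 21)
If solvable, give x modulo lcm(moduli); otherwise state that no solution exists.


Moduli 20, 15, 21 are not pairwise coprime, so CRT works modulo lcm(m_i) when all pairwise compatibility conditions hold.
Pairwise compatibility: gcd(m_i, m_j) must divide a_i - a_j for every pair.
Merge one congruence at a time:
  Start: x ≡ 8 (mod 20).
  Combine with x ≡ 13 (mod 15): gcd(20, 15) = 5; 13 - 8 = 5, which IS divisible by 5, so compatible.
    Write x = 8 + 20·t and substitute into x ≡ 13 (mod 15): 20·t ≡ 13 − 8 = 5 (mod 15).
    Divide the congruence (and modulus) by g = 5: 4·t ≡ 1 (mod 3).
    Reduce coefficients mod 3: 1·t ≡ 1 (mod 3).
    So t ≡ 1 (mod 3).
    Then x = 8 + 20·1 = 28, valid modulo lcm(20, 15) = 60: x ≡ 28 (mod 60).
  Combine with x ≡ 7 (mod 21): gcd(60, 21) = 3; 7 - 28 = -21, which IS divisible by 3, so compatible.
    Write x = 28 + 60·t and substitute into x ≡ 7 (mod 21): 60·t ≡ 7 − 28 = -21 (mod 21).
    Divide the congruence (and modulus) by g = 3: 20·t ≡ -7 (mod 7).
    Reduce coefficients mod 7: 6·t ≡ 0 (mod 7).
    The inverse of 6 mod 7 is 6 (since 6·6 = 36 = 5·7 + 1), so t ≡ 6·0 = 0 ≡ 0 (mod 7).
    Then x = 28 + 60·0 = 28, valid modulo lcm(60, 21) = 420: x ≡ 28 (mod 420).
Verify: 28 mod 20 = 8, 28 mod 15 = 13, 28 mod 21 = 7.

x ≡ 28 (mod 420).


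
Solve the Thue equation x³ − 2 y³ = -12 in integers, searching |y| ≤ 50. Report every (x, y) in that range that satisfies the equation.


The equation is x³ - 2y³ = -12. For fixed y, x³ = 2·y³ − 12, so a solution requires the RHS to be a perfect cube.
Strategy: iterate y from -50 to 50, compute RHS = 2·y³ − 12, and check whether it is a (positive or negative) perfect cube.
Check small values of y:
  y = 0: RHS = -12 is not a perfect cube.
  y = 1: RHS = -10 is not a perfect cube.
  y = -1: RHS = -14 is not a perfect cube.
  y = 2: RHS = 4 is not a perfect cube.
  y = -2: RHS = -28 is not a perfect cube.
  y = 3: RHS = 42 is not a perfect cube.
  y = -3: RHS = -66 is not a perfect cube.
Continuing the search up to |y| = 50 finds no solutions either.
No (x, y) in the scanned range satisfies the equation.

No integer solutions with |y| ≤ 50.


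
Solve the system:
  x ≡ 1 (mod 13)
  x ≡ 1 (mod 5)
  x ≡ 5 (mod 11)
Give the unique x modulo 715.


Moduli 13, 5, 11 are pairwise coprime; by CRT there is a unique solution modulo M = 13 · 5 · 11 = 715.
Solve pairwise, accumulating the modulus:
  Start with x ≡ 1 (mod 13).
  Combine with x ≡ 1 (mod 5): since gcd(13, 5) = 1, we get a unique residue mod 65.
    Write x = 1 + 13·t and substitute into x ≡ 1 (mod 5): 13·t ≡ 1 − 1 = 0 (mod 5).
    Reduce coefficients mod 5: 3·t ≡ 0 (mod 5).
    The inverse of 3 mod 5 is 2 (since 3·2 = 6 = 1·5 + 1), so t ≡ 2·0 = 0 ≡ 0 (mod 5).
    Then x = 1 + 13·0 = 1, valid modulo lcm(13, 5) = 65: x ≡ 1 (mod 65).
  Combine with x ≡ 5 (mod 11): since gcd(65, 11) = 1, we get a unique residue mod 715.
    Write x = 1 + 65·t and substitute into x ≡ 5 (mod 11): 65·t ≡ 5 − 1 = 4 (mod 11).
    Reduce coefficients mod 11: 10·t ≡ 4 (mod 11).
    The inverse of 10 mod 11 is 10 (since 10·10 = 100 = 9·11 + 1), so t ≡ 10·4 = 40 ≡ 7 (mod 11).
    Then x = 1 + 65·7 = 456, valid modulo lcm(65, 11) = 715: x ≡ 456 (mod 715).
Verify: 456 mod 13 = 1 ✓, 456 mod 5 = 1 ✓, 456 mod 11 = 5 ✓.

x ≡ 456 (mod 715).


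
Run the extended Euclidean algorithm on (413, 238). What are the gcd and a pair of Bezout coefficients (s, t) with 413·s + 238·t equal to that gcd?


Euclidean algorithm on (413, 238) — divide until remainder is 0:
  413 = 1 · 238 + 175
  238 = 1 · 175 + 63
  175 = 2 · 63 + 49
  63 = 1 · 49 + 14
  49 = 3 · 14 + 7
  14 = 2 · 7 + 0
gcd(413, 238) = 7.
Track Bezout coefficients alongside the remainders: start with r₀ = 413 = a·1 + b·0 (s = 1, t = 0) and r₁ = 238 = a·0 + b·1 (s = 0, t = 1); each new remainder r_{k+1} = r_{k-1} − q_k·r_k inherits s_{k+1} = s_{k-1} − q_k·s_k, t_{k+1} = t_{k-1} − q_k·t_k, so r_k = a·s_k + b·t_k at every step:
  q = 1: r = 175, s = 1 − 1·0 = 1, t = 0 − 1·1 = -1  (check: 413·1 + 238·(-1) = 175)
  q = 1: r = 63, s = 0 − 1·1 = -1, t = 1 − 1·(-1) = 2  (check: 413·(-1) + 238·2 = 63)
  q = 2: r = 49, s = 1 − 2·(-1) = 3, t = -1 − 2·2 = -5  (check: 413·3 + 238·(-5) = 49)
  q = 1: r = 14, s = -1 − 1·3 = -4, t = 2 − 1·(-5) = 7  (check: 413·(-4) + 238·7 = 14)
  q = 3: r = 7, s = 3 − 3·(-4) = 15, t = -5 − 3·7 = -26  (check: 413·15 + 238·(-26) = 7)
The row with r = 7 (the gcd) gives the Bezout coefficients s = 15, t = -26.
Result: 413 · (15) + 238 · (-26) = 7.

gcd(413, 238) = 7; s = 15, t = -26 (check: 413·15 + 238·(-26) = 7).


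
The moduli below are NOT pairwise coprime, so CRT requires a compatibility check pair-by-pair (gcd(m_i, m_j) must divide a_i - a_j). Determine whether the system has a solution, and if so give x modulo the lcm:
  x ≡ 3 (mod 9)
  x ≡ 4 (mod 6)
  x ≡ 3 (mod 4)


Moduli 9, 6, 4 are not pairwise coprime, so CRT works modulo lcm(m_i) when all pairwise compatibility conditions hold.
Pairwise compatibility: gcd(m_i, m_j) must divide a_i - a_j for every pair.
Merge one congruence at a time:
  Start: x ≡ 3 (mod 9).
  Combine with x ≡ 4 (mod 6): gcd(9, 6) = 3, and 4 - 3 = 1 is NOT divisible by 3.
    ⇒ system is inconsistent (no integer solution).

No solution (the system is inconsistent).


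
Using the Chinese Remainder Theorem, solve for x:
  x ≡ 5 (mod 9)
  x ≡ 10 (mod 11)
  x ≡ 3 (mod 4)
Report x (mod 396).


Moduli 9, 11, 4 are pairwise coprime; by CRT there is a unique solution modulo M = 9 · 11 · 4 = 396.
Solve pairwise, accumulating the modulus:
  Start with x ≡ 5 (mod 9).
  Combine with x ≡ 10 (mod 11): since gcd(9, 11) = 1, we get a unique residue mod 99.
    Write x = 5 + 9·t and substitute into x ≡ 10 (mod 11): 9·t ≡ 10 − 5 = 5 (mod 11).
    The inverse of 9 mod 11 is 5 (since 9·5 = 45 = 4·11 + 1), so t ≡ 5·5 = 25 ≡ 3 (mod 11).
    Then x = 5 + 9·3 = 32, valid modulo lcm(9, 11) = 99: x ≡ 32 (mod 99).
  Combine with x ≡ 3 (mod 4): since gcd(99, 4) = 1, we get a unique residue mod 396.
    Write x = 32 + 99·t and substitute into x ≡ 3 (mod 4): 99·t ≡ 3 − 32 = -29 (mod 4).
    Reduce coefficients mod 4: 3·t ≡ 3 (mod 4).
    The inverse of 3 mod 4 is 3 (since 3·3 = 9 = 2·4 + 1), so t ≡ 3·3 = 9 ≡ 1 (mod 4).
    Then x = 32 + 99·1 = 131, valid modulo lcm(99, 4) = 396: x ≡ 131 (mod 396).
Verify: 131 mod 9 = 5 ✓, 131 mod 11 = 10 ✓, 131 mod 4 = 3 ✓.

x ≡ 131 (mod 396).


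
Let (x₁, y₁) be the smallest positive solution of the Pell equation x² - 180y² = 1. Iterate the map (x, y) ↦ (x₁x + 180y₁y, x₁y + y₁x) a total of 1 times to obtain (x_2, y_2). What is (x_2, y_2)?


Step 1: Find the fundamental solution (x₁, y₁) of x² - 180y² = 1.
  Expand √180 as a continued fraction. a₀ = ⌊√180⌋ = 13; iterate m_{k+1} = d_k·a_k − m_k, d_{k+1} = (180 − m_{k+1}²)/d_k, a_{k+1} = ⌊(a₀ + m_{k+1})/d_{k+1}⌋ (starting m₀ = 0, d₀ = 1), with convergents p_k = a_k·p_{k-1} + p_{k-2}, q_k = a_k·q_{k-1} + q_{k-2} (p₋₁ = 1, q₋₁ = 0):
  k = 0: a₀ = 13; p₀/q₀ = 13/1; p₀² − 180·q₀² = 169 − 180 = -11.
  k = 1: m = 13, d = 11, a = ⌊(13 + 13)/11⌋ = 2; p/q = (2·13 + 1)/(2·1 + 0) = 27/2; p² − 180·q² = 729 − 720 = 9.
  k = 2: m = 9, d = 9, a = ⌊(13 + 9)/9⌋ = 2; p/q = (2·27 + 13)/(2·2 + 1) = 67/5; p² − 180·q² = 4489 − 4500 = -11.
  k = 3: m = 9, d = 11, a = ⌊(13 + 9)/11⌋ = 2; p/q = (2·67 + 27)/(2·5 + 2) = 161/12; p² − 180·q² = 25921 − 25920 = 1.
  The first convergent with p² − 180·q² = 1 gives the fundamental solution (x₁, y₁) = (161, 12).
Step 2: Apply the recurrence (x_{n+1}, y_{n+1}) = (x₁x_n + 180y₁y_n, x₁y_n + y₁x_n) repeatedly.
  From (x_1, y_1) = (161, 12): x_2 = 161·161 + 180·12·12 = 51841; y_2 = 161·12 + 12·161 = 3864.
Step 3: Verify x_2² - 180·y_2² = 2687489281 - 2687489280 = 1 (should be 1). ✓

(x_1, y_1) = (161, 12); (x_2, y_2) = (51841, 3864).


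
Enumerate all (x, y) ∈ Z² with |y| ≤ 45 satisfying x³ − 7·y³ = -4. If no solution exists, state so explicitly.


The equation is x³ - 7y³ = -4. For fixed y, x³ = 7·y³ − 4, so a solution requires the RHS to be a perfect cube.
Strategy: iterate y from -45 to 45, compute RHS = 7·y³ − 4, and check whether it is a (positive or negative) perfect cube.
Check small values of y:
  y = 0: RHS = -4 is not a perfect cube.
  y = 1: RHS = 3 is not a perfect cube.
  y = -1: RHS = -11 is not a perfect cube.
  y = 2: RHS = 52 is not a perfect cube.
  y = -2: RHS = -60 is not a perfect cube.
  y = 3: RHS = 185 is not a perfect cube.
  y = -3: RHS = -193 is not a perfect cube.
Continuing the search up to |y| = 45 finds no solutions either.
No (x, y) in the scanned range satisfies the equation.

No integer solutions with |y| ≤ 45.


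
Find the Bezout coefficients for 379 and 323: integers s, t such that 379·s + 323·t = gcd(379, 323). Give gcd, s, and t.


Euclidean algorithm on (379, 323) — divide until remainder is 0:
  379 = 1 · 323 + 56
  323 = 5 · 56 + 43
  56 = 1 · 43 + 13
  43 = 3 · 13 + 4
  13 = 3 · 4 + 1
  4 = 4 · 1 + 0
gcd(379, 323) = 1.
Track Bezout coefficients alongside the remainders: start with r₀ = 379 = a·1 + b·0 (s = 1, t = 0) and r₁ = 323 = a·0 + b·1 (s = 0, t = 1); each new remainder r_{k+1} = r_{k-1} − q_k·r_k inherits s_{k+1} = s_{k-1} − q_k·s_k, t_{k+1} = t_{k-1} − q_k·t_k, so r_k = a·s_k + b·t_k at every step:
  q = 1: r = 56, s = 1 − 1·0 = 1, t = 0 − 1·1 = -1  (check: 379·1 + 323·(-1) = 56)
  q = 5: r = 43, s = 0 − 5·1 = -5, t = 1 − 5·(-1) = 6  (check: 379·(-5) + 323·6 = 43)
  q = 1: r = 13, s = 1 − 1·(-5) = 6, t = -1 − 1·6 = -7  (check: 379·6 + 323·(-7) = 13)
  q = 3: r = 4, s = -5 − 3·6 = -23, t = 6 − 3·(-7) = 27  (check: 379·(-23) + 323·27 = 4)
  q = 3: r = 1, s = 6 − 3·(-23) = 75, t = -7 − 3·27 = -88  (check: 379·75 + 323·(-88) = 1)
The row with r = 1 (the gcd) gives the Bezout coefficients s = 75, t = -88.
Result: 379 · (75) + 323 · (-88) = 1.

gcd(379, 323) = 1; s = 75, t = -88 (check: 379·75 + 323·(-88) = 1).


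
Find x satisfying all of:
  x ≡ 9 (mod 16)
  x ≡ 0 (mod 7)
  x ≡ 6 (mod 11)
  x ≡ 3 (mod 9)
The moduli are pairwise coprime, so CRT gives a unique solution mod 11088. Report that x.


Product of moduli M = 16 · 7 · 11 · 9 = 11088.
Merge one congruence at a time:
  Start: x ≡ 9 (mod 16).
  Combine with x ≡ 0 (mod 7); new modulus lcm = 112.
    Write x = 9 + 16·t and substitute into x ≡ 0 (mod 7): 16·t ≡ 0 − 9 = -9 (mod 7).
    Reduce coefficients mod 7: 2·t ≡ 5 (mod 7).
    The inverse of 2 mod 7 is 4 (since 2·4 = 8 = 1·7 + 1), so t ≡ 4·5 = 20 ≡ 6 (mod 7).
    Then x = 9 + 16·6 = 105, valid modulo lcm(16, 7) = 112: x ≡ 105 (mod 112).
  Combine with x ≡ 6 (mod 11); new modulus lcm = 1232.
    Write x = 105 + 112·t and substitute into x ≡ 6 (mod 11): 112·t ≡ 6 − 105 = -99 (mod 11).
    Reduce coefficients mod 11: 2·t ≡ 0 (mod 11).
    The inverse of 2 mod 11 is 6 (since 2·6 = 12 = 1·11 + 1), so t ≡ 6·0 = 0 ≡ 0 (mod 11).
    Then x = 105 + 112·0 = 105, valid modulo lcm(112, 11) = 1232: x ≡ 105 (mod 1232).
  Combine with x ≡ 3 (mod 9); new modulus lcm = 11088.
    Write x = 105 + 1232·t and substitute into x ≡ 3 (mod 9): 1232·t ≡ 3 − 105 = -102 (mod 9).
    Reduce coefficients mod 9: 8·t ≡ 6 (mod 9).
    The inverse of 8 mod 9 is 8 (since 8·8 = 64 = 7·9 + 1), so t ≡ 8·6 = 48 ≡ 3 (mod 9).
    Then x = 105 + 1232·3 = 3801, valid modulo lcm(1232, 9) = 11088: x ≡ 3801 (mod 11088).
Verify against each original: 3801 mod 16 = 9, 3801 mod 7 = 0, 3801 mod 11 = 6, 3801 mod 9 = 3.

x ≡ 3801 (mod 11088).


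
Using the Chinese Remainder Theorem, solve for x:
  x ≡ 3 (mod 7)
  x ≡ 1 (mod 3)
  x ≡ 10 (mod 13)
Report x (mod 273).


Moduli 7, 3, 13 are pairwise coprime; by CRT there is a unique solution modulo M = 7 · 3 · 13 = 273.
Solve pairwise, accumulating the modulus:
  Start with x ≡ 3 (mod 7).
  Combine with x ≡ 1 (mod 3): since gcd(7, 3) = 1, we get a unique residue mod 21.
    Write x = 3 + 7·t and substitute into x ≡ 1 (mod 3): 7·t ≡ 1 − 3 = -2 (mod 3).
    Reduce coefficients mod 3: 1·t ≡ 1 (mod 3).
    So t ≡ 1 (mod 3).
    Then x = 3 + 7·1 = 10, valid modulo lcm(7, 3) = 21: x ≡ 10 (mod 21).
  Combine with x ≡ 10 (mod 13): since gcd(21, 13) = 1, we get a unique residue mod 273.
    Write x = 10 + 21·t and substitute into x ≡ 10 (mod 13): 21·t ≡ 10 − 10 = 0 (mod 13).
    Reduce coefficients mod 13: 8·t ≡ 0 (mod 13).
    The inverse of 8 mod 13 is 5 (since 8·5 = 40 = 3·13 + 1), so t ≡ 5·0 = 0 ≡ 0 (mod 13).
    Then x = 10 + 21·0 = 10, valid modulo lcm(21, 13) = 273: x ≡ 10 (mod 273).
Verify: 10 mod 7 = 3 ✓, 10 mod 3 = 1 ✓, 10 mod 13 = 10 ✓.

x ≡ 10 (mod 273).


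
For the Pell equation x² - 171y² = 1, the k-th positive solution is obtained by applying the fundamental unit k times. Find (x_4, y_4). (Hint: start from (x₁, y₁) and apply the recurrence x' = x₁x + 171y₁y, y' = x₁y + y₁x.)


Step 1: Find the fundamental solution (x₁, y₁) of x² - 171y² = 1.
  Expand √171 as a continued fraction. a₀ = ⌊√171⌋ = 13; iterate m_{k+1} = d_k·a_k − m_k, d_{k+1} = (171 − m_{k+1}²)/d_k, a_{k+1} = ⌊(a₀ + m_{k+1})/d_{k+1}⌋ (starting m₀ = 0, d₀ = 1), with convergents p_k = a_k·p_{k-1} + p_{k-2}, q_k = a_k·q_{k-1} + q_{k-2} (p₋₁ = 1, q₋₁ = 0):
  k = 0: a₀ = 13; p₀/q₀ = 13/1; p₀² − 171·q₀² = 169 − 171 = -2.
  k = 1: m = 13, d = 2, a = ⌊(13 + 13)/2⌋ = 13; p/q = (13·13 + 1)/(13·1 + 0) = 170/13; p² − 171·q² = 28900 − 28899 = 1.
  The first convergent with p² − 171·q² = 1 gives the fundamental solution (x₁, y₁) = (170, 13).
Step 2: Apply the recurrence (x_{n+1}, y_{n+1}) = (x₁x_n + 171y₁y_n, x₁y_n + y₁x_n) repeatedly.
  From (x_1, y_1) = (170, 13): x_2 = 170·170 + 171·13·13 = 57799; y_2 = 170·13 + 13·170 = 4420.
  From (x_2, y_2) = (57799, 4420): x_3 = 170·57799 + 171·13·4420 = 19651490; y_3 = 170·4420 + 13·57799 = 1502787.
  From (x_3, y_3) = (19651490, 1502787): x_4 = 170·19651490 + 171·13·1502787 = 6681448801; y_4 = 170·1502787 + 13·19651490 = 510943160.
Step 3: Verify x_4² - 171·y_4² = 44641758080384337601 - 44641758080384337600 = 1 (should be 1). ✓

(x_1, y_1) = (170, 13); (x_4, y_4) = (6681448801, 510943160).


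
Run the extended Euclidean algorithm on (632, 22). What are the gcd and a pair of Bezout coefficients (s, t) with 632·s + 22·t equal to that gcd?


Euclidean algorithm on (632, 22) — divide until remainder is 0:
  632 = 28 · 22 + 16
  22 = 1 · 16 + 6
  16 = 2 · 6 + 4
  6 = 1 · 4 + 2
  4 = 2 · 2 + 0
gcd(632, 22) = 2.
Track Bezout coefficients alongside the remainders: start with r₀ = 632 = a·1 + b·0 (s = 1, t = 0) and r₁ = 22 = a·0 + b·1 (s = 0, t = 1); each new remainder r_{k+1} = r_{k-1} − q_k·r_k inherits s_{k+1} = s_{k-1} − q_k·s_k, t_{k+1} = t_{k-1} − q_k·t_k, so r_k = a·s_k + b·t_k at every step:
  q = 28: r = 16, s = 1 − 28·0 = 1, t = 0 − 28·1 = -28  (check: 632·1 + 22·(-28) = 16)
  q = 1: r = 6, s = 0 − 1·1 = -1, t = 1 − 1·(-28) = 29  (check: 632·(-1) + 22·29 = 6)
  q = 2: r = 4, s = 1 − 2·(-1) = 3, t = -28 − 2·29 = -86  (check: 632·3 + 22·(-86) = 4)
  q = 1: r = 2, s = -1 − 1·3 = -4, t = 29 − 1·(-86) = 115  (check: 632·(-4) + 22·115 = 2)
The row with r = 2 (the gcd) gives the Bezout coefficients s = -4, t = 115.
Result: 632 · (-4) + 22 · (115) = 2.

gcd(632, 22) = 2; s = -4, t = 115 (check: 632·(-4) + 22·115 = 2).


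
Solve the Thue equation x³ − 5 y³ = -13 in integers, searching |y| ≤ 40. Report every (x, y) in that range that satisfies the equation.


The equation is x³ - 5y³ = -13. For fixed y, x³ = 5·y³ − 13, so a solution requires the RHS to be a perfect cube.
Strategy: iterate y from -40 to 40, compute RHS = 5·y³ − 13, and check whether it is a (positive or negative) perfect cube.
Check small values of y:
  y = 0: RHS = -13 is not a perfect cube.
  y = 1: RHS = -8 = (-2)³ ⇒ x = -2 works.
  y = -1: RHS = -18 is not a perfect cube.
  y = 2: RHS = 27 = (3)³ ⇒ x = 3 works.
  y = -2: RHS = -53 is not a perfect cube.
  y = 3: RHS = 122 is not a perfect cube.
  y = -3: RHS = -148 is not a perfect cube.
Continuing, at y = -7: RHS = -1728 = (-12)³ ⇒ x = -12 works.
Searching the remaining y in |y| ≤ 40 finds no further solutions.
Collected solutions: (-2, 1), (3, 2), (-12, -7).

Solutions (with |y| ≤ 40): (-2, 1), (3, 2), (-12, -7).


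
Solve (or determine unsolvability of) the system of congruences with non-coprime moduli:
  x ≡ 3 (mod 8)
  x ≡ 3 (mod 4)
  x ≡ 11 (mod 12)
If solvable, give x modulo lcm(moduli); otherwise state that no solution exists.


Moduli 8, 4, 12 are not pairwise coprime, so CRT works modulo lcm(m_i) when all pairwise compatibility conditions hold.
Pairwise compatibility: gcd(m_i, m_j) must divide a_i - a_j for every pair.
Merge one congruence at a time:
  Start: x ≡ 3 (mod 8).
  Combine with x ≡ 3 (mod 4): gcd(8, 4) = 4; 3 - 3 = 0, which IS divisible by 4, so compatible.
    Write x = 3 + 8·t and substitute into x ≡ 3 (mod 4): 8·t ≡ 3 − 3 = 0 (mod 4).
    Divide the congruence (and modulus) by g = 4: 2·t ≡ 0 (mod 1).
    Modulo 1 every t works; take t = 0.
    Then x = 3 + 8·0 = 3, valid modulo lcm(8, 4) = 8: x ≡ 3 (mod 8).
  Combine with x ≡ 11 (mod 12): gcd(8, 12) = 4; 11 - 3 = 8, which IS divisible by 4, so compatible.
    Write x = 3 + 8·t and substitute into x ≡ 11 (mod 12): 8·t ≡ 11 − 3 = 8 (mod 12).
    Divide the congruence (and modulus) by g = 4: 2·t ≡ 2 (mod 3).
    The inverse of 2 mod 3 is 2 (since 2·2 = 4 = 1·3 + 1), so t ≡ 2·2 = 4 ≡ 1 (mod 3).
    Then x = 3 + 8·1 = 11, valid modulo lcm(8, 12) = 24: x ≡ 11 (mod 24).
Verify: 11 mod 8 = 3, 11 mod 4 = 3, 11 mod 12 = 11.

x ≡ 11 (mod 24).


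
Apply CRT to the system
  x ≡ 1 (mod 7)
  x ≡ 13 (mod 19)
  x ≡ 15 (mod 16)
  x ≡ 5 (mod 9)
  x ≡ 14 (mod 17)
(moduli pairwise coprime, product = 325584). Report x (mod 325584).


Product of moduli M = 7 · 19 · 16 · 9 · 17 = 325584.
Merge one congruence at a time:
  Start: x ≡ 1 (mod 7).
  Combine with x ≡ 13 (mod 19); new modulus lcm = 133.
    Write x = 1 + 7·t and substitute into x ≡ 13 (mod 19): 7·t ≡ 13 − 1 = 12 (mod 19).
    The inverse of 7 mod 19 is 11 (since 7·11 = 77 = 4·19 + 1), so t ≡ 11·12 = 132 ≡ 18 (mod 19).
    Then x = 1 + 7·18 = 127, valid modulo lcm(7, 19) = 133: x ≡ 127 (mod 133).
  Combine with x ≡ 15 (mod 16); new modulus lcm = 2128.
    Write x = 127 + 133·t and substitute into x ≡ 15 (mod 16): 133·t ≡ 15 − 127 = -112 (mod 16).
    Reduce coefficients mod 16: 5·t ≡ 0 (mod 16).
    The inverse of 5 mod 16 is 13 (since 5·13 = 65 = 4·16 + 1), so t ≡ 13·0 = 0 ≡ 0 (mod 16).
    Then x = 127 + 133·0 = 127, valid modulo lcm(133, 16) = 2128: x ≡ 127 (mod 2128).
  Combine with x ≡ 5 (mod 9); new modulus lcm = 19152.
    Write x = 127 + 2128·t and substitute into x ≡ 5 (mod 9): 2128·t ≡ 5 − 127 = -122 (mod 9).
    Reduce coefficients mod 9: 4·t ≡ 4 (mod 9).
    The inverse of 4 mod 9 is 7 (since 4·7 = 28 = 3·9 + 1), so t ≡ 7·4 = 28 ≡ 1 (mod 9).
    Then x = 127 + 2128·1 = 2255, valid modulo lcm(2128, 9) = 19152: x ≡ 2255 (mod 19152).
  Combine with x ≡ 14 (mod 17); new modulus lcm = 325584.
    Write x = 2255 + 19152·t and substitute into x ≡ 14 (mod 17): 19152·t ≡ 14 − 2255 = -2241 (mod 17).
    Reduce coefficients mod 17: 10·t ≡ 3 (mod 17).
    The inverse of 10 mod 17 is 12 (since 10·12 = 120 = 7·17 + 1), so t ≡ 12·3 = 36 ≡ 2 (mod 17).
    Then x = 2255 + 19152·2 = 40559, valid modulo lcm(19152, 17) = 325584: x ≡ 40559 (mod 325584).
Verify against each original: 40559 mod 7 = 1, 40559 mod 19 = 13, 40559 mod 16 = 15, 40559 mod 9 = 5, 40559 mod 17 = 14.

x ≡ 40559 (mod 325584).


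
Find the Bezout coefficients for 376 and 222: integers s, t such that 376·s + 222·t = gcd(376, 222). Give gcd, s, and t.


Euclidean algorithm on (376, 222) — divide until remainder is 0:
  376 = 1 · 222 + 154
  222 = 1 · 154 + 68
  154 = 2 · 68 + 18
  68 = 3 · 18 + 14
  18 = 1 · 14 + 4
  14 = 3 · 4 + 2
  4 = 2 · 2 + 0
gcd(376, 222) = 2.
Track Bezout coefficients alongside the remainders: start with r₀ = 376 = a·1 + b·0 (s = 1, t = 0) and r₁ = 222 = a·0 + b·1 (s = 0, t = 1); each new remainder r_{k+1} = r_{k-1} − q_k·r_k inherits s_{k+1} = s_{k-1} − q_k·s_k, t_{k+1} = t_{k-1} − q_k·t_k, so r_k = a·s_k + b·t_k at every step:
  q = 1: r = 154, s = 1 − 1·0 = 1, t = 0 − 1·1 = -1  (check: 376·1 + 222·(-1) = 154)
  q = 1: r = 68, s = 0 − 1·1 = -1, t = 1 − 1·(-1) = 2  (check: 376·(-1) + 222·2 = 68)
  q = 2: r = 18, s = 1 − 2·(-1) = 3, t = -1 − 2·2 = -5  (check: 376·3 + 222·(-5) = 18)
  q = 3: r = 14, s = -1 − 3·3 = -10, t = 2 − 3·(-5) = 17  (check: 376·(-10) + 222·17 = 14)
  q = 1: r = 4, s = 3 − 1·(-10) = 13, t = -5 − 1·17 = -22  (check: 376·13 + 222·(-22) = 4)
  q = 3: r = 2, s = -10 − 3·13 = -49, t = 17 − 3·(-22) = 83  (check: 376·(-49) + 222·83 = 2)
The row with r = 2 (the gcd) gives the Bezout coefficients s = -49, t = 83.
Result: 376 · (-49) + 222 · (83) = 2.

gcd(376, 222) = 2; s = -49, t = 83 (check: 376·(-49) + 222·83 = 2).


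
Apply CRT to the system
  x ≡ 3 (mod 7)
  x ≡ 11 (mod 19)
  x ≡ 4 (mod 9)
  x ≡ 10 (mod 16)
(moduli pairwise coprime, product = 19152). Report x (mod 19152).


Product of moduli M = 7 · 19 · 9 · 16 = 19152.
Merge one congruence at a time:
  Start: x ≡ 3 (mod 7).
  Combine with x ≡ 11 (mod 19); new modulus lcm = 133.
    Write x = 3 + 7·t and substitute into x ≡ 11 (mod 19): 7·t ≡ 11 − 3 = 8 (mod 19).
    The inverse of 7 mod 19 is 11 (since 7·11 = 77 = 4·19 + 1), so t ≡ 11·8 = 88 ≡ 12 (mod 19).
    Then x = 3 + 7·12 = 87, valid modulo lcm(7, 19) = 133: x ≡ 87 (mod 133).
  Combine with x ≡ 4 (mod 9); new modulus lcm = 1197.
    Write x = 87 + 133·t and substitute into x ≡ 4 (mod 9): 133·t ≡ 4 − 87 = -83 (mod 9).
    Reduce coefficients mod 9: 7·t ≡ 7 (mod 9).
    The inverse of 7 mod 9 is 4 (since 7·4 = 28 = 3·9 + 1), so t ≡ 4·7 = 28 ≡ 1 (mod 9).
    Then x = 87 + 133·1 = 220, valid modulo lcm(133, 9) = 1197: x ≡ 220 (mod 1197).
  Combine with x ≡ 10 (mod 16); new modulus lcm = 19152.
    Write x = 220 + 1197·t and substitute into x ≡ 10 (mod 16): 1197·t ≡ 10 − 220 = -210 (mod 16).
    Reduce coefficients mod 16: 13·t ≡ 14 (mod 16).
    The inverse of 13 mod 16 is 5 (since 13·5 = 65 = 4·16 + 1), so t ≡ 5·14 = 70 ≡ 6 (mod 16).
    Then x = 220 + 1197·6 = 7402, valid modulo lcm(1197, 16) = 19152: x ≡ 7402 (mod 19152).
Verify against each original: 7402 mod 7 = 3, 7402 mod 19 = 11, 7402 mod 9 = 4, 7402 mod 16 = 10.

x ≡ 7402 (mod 19152).


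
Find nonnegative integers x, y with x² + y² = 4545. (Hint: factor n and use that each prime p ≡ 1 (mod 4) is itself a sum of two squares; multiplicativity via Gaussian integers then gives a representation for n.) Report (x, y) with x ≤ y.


Step 1: Factor n = 4545 = 3^2 · 5 · 101.
Step 2: Check the mod-4 condition on each prime factor: 3 ≡ 3 (mod 4), exponent 2 (must be even); 5 ≡ 1 (mod 4), exponent 1; 101 ≡ 1 (mod 4), exponent 1.
All primes ≡ 3 (mod 4) appear to even exponent (or don't appear), so by the two-squares theorem n IS expressible as a sum of two squares.
Step 3: Build a representation. Group n = k² · m with k = 3 and m = 5 · 101 = 505 (a product of primes ≡ 1 (mod 4)); a representation of m scales to one of n via (k·x)² + (k·y)² = k²(x² + y²). Each prime p ≡ 1 (mod 4) is itself a sum of two squares; find a² by testing p − a² for a perfect square:
  5: 5 − 1² = 4 = 2² ⇒ 5 = 1² + 2².
  101: 101 − 1² = 100 = 10² ⇒ 101 = 1² + 10².
  Combine using the Brahmagupta–Fibonacci identity (a² + b²)(c² + d²) = (ac − bd)² + (ad + bc)² = (ac + bd)² + (ad − bc)²:
  5 · 101 = 505: from (1² + 2²)(1² + 10²), take (1·1 − 2·10, 1·10 + 2·1) = (1 − 20, 10 + 2) = (-19, 12); dropping signs (only squares matter) gives (19, 12); check 19² + 12² = 361 + 144 = 505 ✓.
  Scale by k = 3: (3·19, 3·12) = (57, 36).
Step 4: Order so x ≤ y and verify: 36² + 57² = 1296 + 3249 = 4545 = n. ✓

n = 4545 = 36² + 57² (one valid representation with x ≤ y).


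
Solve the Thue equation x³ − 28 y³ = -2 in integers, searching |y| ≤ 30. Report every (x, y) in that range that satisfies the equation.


The equation is x³ - 28y³ = -2. For fixed y, x³ = 28·y³ − 2, so a solution requires the RHS to be a perfect cube.
Strategy: iterate y from -30 to 30, compute RHS = 28·y³ − 2, and check whether it is a (positive or negative) perfect cube.
Check small values of y:
  y = 0: RHS = -2 is not a perfect cube.
  y = 1: RHS = 26 is not a perfect cube.
  y = -1: RHS = -30 is not a perfect cube.
  y = 2: RHS = 222 is not a perfect cube.
  y = -2: RHS = -226 is not a perfect cube.
  y = 3: RHS = 754 is not a perfect cube.
  y = -3: RHS = -758 is not a perfect cube.
Continuing the search up to |y| = 30 finds no solutions either.
No (x, y) in the scanned range satisfies the equation.

No integer solutions with |y| ≤ 30.


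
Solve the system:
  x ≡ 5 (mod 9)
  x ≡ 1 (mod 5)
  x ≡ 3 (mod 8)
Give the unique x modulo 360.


Moduli 9, 5, 8 are pairwise coprime; by CRT there is a unique solution modulo M = 9 · 5 · 8 = 360.
Solve pairwise, accumulating the modulus:
  Start with x ≡ 5 (mod 9).
  Combine with x ≡ 1 (mod 5): since gcd(9, 5) = 1, we get a unique residue mod 45.
    Write x = 5 + 9·t and substitute into x ≡ 1 (mod 5): 9·t ≡ 1 − 5 = -4 (mod 5).
    Reduce coefficients mod 5: 4·t ≡ 1 (mod 5).
    The inverse of 4 mod 5 is 4 (since 4·4 = 16 = 3·5 + 1), so t ≡ 4·1 = 4 ≡ 4 (mod 5).
    Then x = 5 + 9·4 = 41, valid modulo lcm(9, 5) = 45: x ≡ 41 (mod 45).
  Combine with x ≡ 3 (mod 8): since gcd(45, 8) = 1, we get a unique residue mod 360.
    Write x = 41 + 45·t and substitute into x ≡ 3 (mod 8): 45·t ≡ 3 − 41 = -38 (mod 8).
    Reduce coefficients mod 8: 5·t ≡ 2 (mod 8).
    The inverse of 5 mod 8 is 5 (since 5·5 = 25 = 3·8 + 1), so t ≡ 5·2 = 10 ≡ 2 (mod 8).
    Then x = 41 + 45·2 = 131, valid modulo lcm(45, 8) = 360: x ≡ 131 (mod 360).
Verify: 131 mod 9 = 5 ✓, 131 mod 5 = 1 ✓, 131 mod 8 = 3 ✓.

x ≡ 131 (mod 360).


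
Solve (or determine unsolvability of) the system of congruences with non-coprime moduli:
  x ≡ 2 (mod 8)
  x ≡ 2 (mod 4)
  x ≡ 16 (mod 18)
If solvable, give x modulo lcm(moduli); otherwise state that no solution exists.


Moduli 8, 4, 18 are not pairwise coprime, so CRT works modulo lcm(m_i) when all pairwise compatibility conditions hold.
Pairwise compatibility: gcd(m_i, m_j) must divide a_i - a_j for every pair.
Merge one congruence at a time:
  Start: x ≡ 2 (mod 8).
  Combine with x ≡ 2 (mod 4): gcd(8, 4) = 4; 2 - 2 = 0, which IS divisible by 4, so compatible.
    Write x = 2 + 8·t and substitute into x ≡ 2 (mod 4): 8·t ≡ 2 − 2 = 0 (mod 4).
    Divide the congruence (and modulus) by g = 4: 2·t ≡ 0 (mod 1).
    Modulo 1 every t works; take t = 0.
    Then x = 2 + 8·0 = 2, valid modulo lcm(8, 4) = 8: x ≡ 2 (mod 8).
  Combine with x ≡ 16 (mod 18): gcd(8, 18) = 2; 16 - 2 = 14, which IS divisible by 2, so compatible.
    Write x = 2 + 8·t and substitute into x ≡ 16 (mod 18): 8·t ≡ 16 − 2 = 14 (mod 18).
    Divide the congruence (and modulus) by g = 2: 4·t ≡ 7 (mod 9).
    The inverse of 4 mod 9 is 7 (since 4·7 = 28 = 3·9 + 1), so t ≡ 7·7 = 49 ≡ 4 (mod 9).
    Then x = 2 + 8·4 = 34, valid modulo lcm(8, 18) = 72: x ≡ 34 (mod 72).
Verify: 34 mod 8 = 2, 34 mod 4 = 2, 34 mod 18 = 16.

x ≡ 34 (mod 72).


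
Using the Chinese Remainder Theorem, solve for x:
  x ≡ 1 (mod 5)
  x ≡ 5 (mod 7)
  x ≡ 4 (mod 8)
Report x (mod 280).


Moduli 5, 7, 8 are pairwise coprime; by CRT there is a unique solution modulo M = 5 · 7 · 8 = 280.
Solve pairwise, accumulating the modulus:
  Start with x ≡ 1 (mod 5).
  Combine with x ≡ 5 (mod 7): since gcd(5, 7) = 1, we get a unique residue mod 35.
    Write x = 1 + 5·t and substitute into x ≡ 5 (mod 7): 5·t ≡ 5 − 1 = 4 (mod 7).
    The inverse of 5 mod 7 is 3 (since 5·3 = 15 = 2·7 + 1), so t ≡ 3·4 = 12 ≡ 5 (mod 7).
    Then x = 1 + 5·5 = 26, valid modulo lcm(5, 7) = 35: x ≡ 26 (mod 35).
  Combine with x ≡ 4 (mod 8): since gcd(35, 8) = 1, we get a unique residue mod 280.
    Write x = 26 + 35·t and substitute into x ≡ 4 (mod 8): 35·t ≡ 4 − 26 = -22 (mod 8).
    Reduce coefficients mod 8: 3·t ≡ 2 (mod 8).
    The inverse of 3 mod 8 is 3 (since 3·3 = 9 = 1·8 + 1), so t ≡ 3·2 = 6 ≡ 6 (mod 8).
    Then x = 26 + 35·6 = 236, valid modulo lcm(35, 8) = 280: x ≡ 236 (mod 280).
Verify: 236 mod 5 = 1 ✓, 236 mod 7 = 5 ✓, 236 mod 8 = 4 ✓.

x ≡ 236 (mod 280).


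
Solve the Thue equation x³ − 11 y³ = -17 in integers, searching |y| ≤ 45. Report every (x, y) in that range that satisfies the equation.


The equation is x³ - 11y³ = -17. For fixed y, x³ = 11·y³ − 17, so a solution requires the RHS to be a perfect cube.
Strategy: iterate y from -45 to 45, compute RHS = 11·y³ − 17, and check whether it is a (positive or negative) perfect cube.
Check small values of y:
  y = 0: RHS = -17 is not a perfect cube.
  y = 1: RHS = -6 is not a perfect cube.
  y = -1: RHS = -28 is not a perfect cube.
  y = 2: RHS = 71 is not a perfect cube.
  y = -2: RHS = -105 is not a perfect cube.
  y = 3: RHS = 280 is not a perfect cube.
  y = -3: RHS = -314 is not a perfect cube.
Continuing the search up to |y| = 45 finds no solutions either.
No (x, y) in the scanned range satisfies the equation.

No integer solutions with |y| ≤ 45.


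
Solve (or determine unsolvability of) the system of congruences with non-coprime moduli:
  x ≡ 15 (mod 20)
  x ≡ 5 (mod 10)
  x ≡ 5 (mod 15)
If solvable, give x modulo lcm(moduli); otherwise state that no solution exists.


Moduli 20, 10, 15 are not pairwise coprime, so CRT works modulo lcm(m_i) when all pairwise compatibility conditions hold.
Pairwise compatibility: gcd(m_i, m_j) must divide a_i - a_j for every pair.
Merge one congruence at a time:
  Start: x ≡ 15 (mod 20).
  Combine with x ≡ 5 (mod 10): gcd(20, 10) = 10; 5 - 15 = -10, which IS divisible by 10, so compatible.
    Write x = 15 + 20·t and substitute into x ≡ 5 (mod 10): 20·t ≡ 5 − 15 = -10 (mod 10).
    Divide the congruence (and modulus) by g = 10: 2·t ≡ -1 (mod 1).
    Modulo 1 every t works; take t = 0.
    Then x = 15 + 20·0 = 15, valid modulo lcm(20, 10) = 20: x ≡ 15 (mod 20).
  Combine with x ≡ 5 (mod 15): gcd(20, 15) = 5; 5 - 15 = -10, which IS divisible by 5, so compatible.
    Write x = 15 + 20·t and substitute into x ≡ 5 (mod 15): 20·t ≡ 5 − 15 = -10 (mod 15).
    Divide the congruence (and modulus) by g = 5: 4·t ≡ -2 (mod 3).
    Reduce coefficients mod 3: 1·t ≡ 1 (mod 3).
    So t ≡ 1 (mod 3).
    Then x = 15 + 20·1 = 35, valid modulo lcm(20, 15) = 60: x ≡ 35 (mod 60).
Verify: 35 mod 20 = 15, 35 mod 10 = 5, 35 mod 15 = 5.

x ≡ 35 (mod 60).


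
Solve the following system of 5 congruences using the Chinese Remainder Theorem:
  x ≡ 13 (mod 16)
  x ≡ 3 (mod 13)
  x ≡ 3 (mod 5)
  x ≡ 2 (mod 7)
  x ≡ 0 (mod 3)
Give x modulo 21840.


Product of moduli M = 16 · 13 · 5 · 7 · 3 = 21840.
Merge one congruence at a time:
  Start: x ≡ 13 (mod 16).
  Combine with x ≡ 3 (mod 13); new modulus lcm = 208.
    Write x = 13 + 16·t and substitute into x ≡ 3 (mod 13): 16·t ≡ 3 − 13 = -10 (mod 13).
    Reduce coefficients mod 13: 3·t ≡ 3 (mod 13).
    The inverse of 3 mod 13 is 9 (since 3·9 = 27 = 2·13 + 1), so t ≡ 9·3 = 27 ≡ 1 (mod 13).
    Then x = 13 + 16·1 = 29, valid modulo lcm(16, 13) = 208: x ≡ 29 (mod 208).
  Combine with x ≡ 3 (mod 5); new modulus lcm = 1040.
    Write x = 29 + 208·t and substitute into x ≡ 3 (mod 5): 208·t ≡ 3 − 29 = -26 (mod 5).
    Reduce coefficients mod 5: 3·t ≡ 4 (mod 5).
    The inverse of 3 mod 5 is 2 (since 3·2 = 6 = 1·5 + 1), so t ≡ 2·4 = 8 ≡ 3 (mod 5).
    Then x = 29 + 208·3 = 653, valid modulo lcm(208, 5) = 1040: x ≡ 653 (mod 1040).
  Combine with x ≡ 2 (mod 7); new modulus lcm = 7280.
    Write x = 653 + 1040·t and substitute into x ≡ 2 (mod 7): 1040·t ≡ 2 − 653 = -651 (mod 7).
    Reduce coefficients mod 7: 4·t ≡ 0 (mod 7).
    The inverse of 4 mod 7 is 2 (since 4·2 = 8 = 1·7 + 1), so t ≡ 2·0 = 0 ≡ 0 (mod 7).
    Then x = 653 + 1040·0 = 653, valid modulo lcm(1040, 7) = 7280: x ≡ 653 (mod 7280).
  Combine with x ≡ 0 (mod 3); new modulus lcm = 21840.
    Write x = 653 + 7280·t and substitute into x ≡ 0 (mod 3): 7280·t ≡ 0 − 653 = -653 (mod 3).
    Reduce coefficients mod 3: 2·t ≡ 1 (mod 3).
    The inverse of 2 mod 3 is 2 (since 2·2 = 4 = 1·3 + 1), so t ≡ 2·1 = 2 ≡ 2 (mod 3).
    Then x = 653 + 7280·2 = 15213, valid modulo lcm(7280, 3) = 21840: x ≡ 15213 (mod 21840).
Verify against each original: 15213 mod 16 = 13, 15213 mod 13 = 3, 15213 mod 5 = 3, 15213 mod 7 = 2, 15213 mod 3 = 0.

x ≡ 15213 (mod 21840).


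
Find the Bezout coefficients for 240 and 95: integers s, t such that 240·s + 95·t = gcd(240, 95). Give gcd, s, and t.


Euclidean algorithm on (240, 95) — divide until remainder is 0:
  240 = 2 · 95 + 50
  95 = 1 · 50 + 45
  50 = 1 · 45 + 5
  45 = 9 · 5 + 0
gcd(240, 95) = 5.
Track Bezout coefficients alongside the remainders: start with r₀ = 240 = a·1 + b·0 (s = 1, t = 0) and r₁ = 95 = a·0 + b·1 (s = 0, t = 1); each new remainder r_{k+1} = r_{k-1} − q_k·r_k inherits s_{k+1} = s_{k-1} − q_k·s_k, t_{k+1} = t_{k-1} − q_k·t_k, so r_k = a·s_k + b·t_k at every step:
  q = 2: r = 50, s = 1 − 2·0 = 1, t = 0 − 2·1 = -2  (check: 240·1 + 95·(-2) = 50)
  q = 1: r = 45, s = 0 − 1·1 = -1, t = 1 − 1·(-2) = 3  (check: 240·(-1) + 95·3 = 45)
  q = 1: r = 5, s = 1 − 1·(-1) = 2, t = -2 − 1·3 = -5  (check: 240·2 + 95·(-5) = 5)
The row with r = 5 (the gcd) gives the Bezout coefficients s = 2, t = -5.
Result: 240 · (2) + 95 · (-5) = 5.

gcd(240, 95) = 5; s = 2, t = -5 (check: 240·2 + 95·(-5) = 5).


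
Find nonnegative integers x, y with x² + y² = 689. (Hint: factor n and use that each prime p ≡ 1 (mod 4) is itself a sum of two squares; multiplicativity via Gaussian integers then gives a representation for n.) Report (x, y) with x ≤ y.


Step 1: Factor n = 689 = 13 · 53.
Step 2: Check the mod-4 condition on each prime factor: 13 ≡ 1 (mod 4), exponent 1; 53 ≡ 1 (mod 4), exponent 1.
All primes ≡ 3 (mod 4) appear to even exponent (or don't appear), so by the two-squares theorem n IS expressible as a sum of two squares.
Step 3: Build a representation. Here n = 13 · 53 is a product of primes ≡ 1 (mod 4). Each prime p ≡ 1 (mod 4) is itself a sum of two squares; find a² by testing p − a² for a perfect square:
  13: 13 − 1² = 12, 13 − 2² = 9 = 3² ⇒ 13 = 2² + 3².
  53: 53 − 1² = 52, 53 − 2² = 49 = 7² ⇒ 53 = 2² + 7².
  Combine using the Brahmagupta–Fibonacci identity (a² + b²)(c² + d²) = (ac − bd)² + (ad + bc)² = (ac + bd)² + (ad − bc)²:
  13 · 53 = 689: from (2² + 3²)(2² + 7²), take (2·2 − 3·7, 2·7 + 3·2) = (4 − 21, 14 + 6) = (-17, 20); dropping signs (only squares matter) gives (17, 20); check 17² + 20² = 289 + 400 = 689 ✓.
Step 4: Order so x ≤ y and verify: 17² + 20² = 289 + 400 = 689 = n. ✓

n = 689 = 17² + 20² (one valid representation with x ≤ y).


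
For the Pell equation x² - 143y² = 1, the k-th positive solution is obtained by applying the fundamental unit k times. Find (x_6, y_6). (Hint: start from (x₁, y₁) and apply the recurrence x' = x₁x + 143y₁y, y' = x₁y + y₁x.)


Step 1: Find the fundamental solution (x₁, y₁) of x² - 143y² = 1.
  Expand √143 as a continued fraction. a₀ = ⌊√143⌋ = 11; iterate m_{k+1} = d_k·a_k − m_k, d_{k+1} = (143 − m_{k+1}²)/d_k, a_{k+1} = ⌊(a₀ + m_{k+1})/d_{k+1}⌋ (starting m₀ = 0, d₀ = 1), with convergents p_k = a_k·p_{k-1} + p_{k-2}, q_k = a_k·q_{k-1} + q_{k-2} (p₋₁ = 1, q₋₁ = 0):
  k = 0: a₀ = 11; p₀/q₀ = 11/1; p₀² − 143·q₀² = 121 − 143 = -22.
  k = 1: m = 11, d = 22, a = ⌊(11 + 11)/22⌋ = 1; p/q = (1·11 + 1)/(1·1 + 0) = 12/1; p² − 143·q² = 144 − 143 = 1.
  The first convergent with p² − 143·q² = 1 gives the fundamental solution (x₁, y₁) = (12, 1).
Step 2: Apply the recurrence (x_{n+1}, y_{n+1}) = (x₁x_n + 143y₁y_n, x₁y_n + y₁x_n) repeatedly.
  From (x_1, y_1) = (12, 1): x_2 = 12·12 + 143·1·1 = 287; y_2 = 12·1 + 1·12 = 24.
  From (x_2, y_2) = (287, 24): x_3 = 12·287 + 143·1·24 = 6876; y_3 = 12·24 + 1·287 = 575.
  From (x_3, y_3) = (6876, 575): x_4 = 12·6876 + 143·1·575 = 164737; y_4 = 12·575 + 1·6876 = 13776.
  From (x_4, y_4) = (164737, 13776): x_5 = 12·164737 + 143·1·13776 = 3946812; y_5 = 12·13776 + 1·164737 = 330049.
  From (x_5, y_5) = (3946812, 330049): x_6 = 12·3946812 + 143·1·330049 = 94558751; y_6 = 12·330049 + 1·3946812 = 7907400.
Step 3: Verify x_6² - 143·y_6² = 8941357390680001 - 8941357390680000 = 1 (should be 1). ✓

(x_1, y_1) = (12, 1); (x_6, y_6) = (94558751, 7907400).


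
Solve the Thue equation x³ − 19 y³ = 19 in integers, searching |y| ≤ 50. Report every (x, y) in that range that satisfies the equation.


The equation is x³ - 19y³ = 19. For fixed y, x³ = 19·y³ + 19, so a solution requires the RHS to be a perfect cube.
Strategy: iterate y from -50 to 50, compute RHS = 19·y³ + 19, and check whether it is a (positive or negative) perfect cube.
Check small values of y:
  y = 0: RHS = 19 is not a perfect cube.
  y = 1: RHS = 38 is not a perfect cube.
  y = -1: RHS = 0 = (0)³ ⇒ x = 0 works.
  y = 2: RHS = 171 is not a perfect cube.
  y = -2: RHS = -133 is not a perfect cube.
  y = 3: RHS = 532 is not a perfect cube.
  y = -3: RHS = -494 is not a perfect cube.
Continuing the search up to |y| = 50 finds no further solutions beyond those listed.
Collected solutions: (0, -1).

Solutions (with |y| ≤ 50): (0, -1).


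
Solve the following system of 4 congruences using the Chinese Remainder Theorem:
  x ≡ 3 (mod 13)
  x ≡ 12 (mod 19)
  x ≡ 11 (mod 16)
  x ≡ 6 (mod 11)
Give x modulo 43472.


Product of moduli M = 13 · 19 · 16 · 11 = 43472.
Merge one congruence at a time:
  Start: x ≡ 3 (mod 13).
  Combine with x ≡ 12 (mod 19); new modulus lcm = 247.
    Write x = 3 + 13·t and substitute into x ≡ 12 (mod 19): 13·t ≡ 12 − 3 = 9 (mod 19).
    The inverse of 13 mod 19 is 3 (since 13·3 = 39 = 2·19 + 1), so t ≡ 3·9 = 27 ≡ 8 (mod 19).
    Then x = 3 + 13·8 = 107, valid modulo lcm(13, 19) = 247: x ≡ 107 (mod 247).
  Combine with x ≡ 11 (mod 16); new modulus lcm = 3952.
    Write x = 107 + 247·t and substitute into x ≡ 11 (mod 16): 247·t ≡ 11 − 107 = -96 (mod 16).
    Reduce coefficients mod 16: 7·t ≡ 0 (mod 16).
    The inverse of 7 mod 16 is 7 (since 7·7 = 49 = 3·16 + 1), so t ≡ 7·0 = 0 ≡ 0 (mod 16).
    Then x = 107 + 247·0 = 107, valid modulo lcm(247, 16) = 3952: x ≡ 107 (mod 3952).
  Combine with x ≡ 6 (mod 11); new modulus lcm = 43472.
    Write x = 107 + 3952·t and substitute into x ≡ 6 (mod 11): 3952·t ≡ 6 − 107 = -101 (mod 11).
    Reduce coefficients mod 11: 3·t ≡ 9 (mod 11).
    The inverse of 3 mod 11 is 4 (since 3·4 = 12 = 1·11 + 1), so t ≡ 4·9 = 36 ≡ 3 (mod 11).
    Then x = 107 + 3952·3 = 11963, valid modulo lcm(3952, 11) = 43472: x ≡ 11963 (mod 43472).
Verify against each original: 11963 mod 13 = 3, 11963 mod 19 = 12, 11963 mod 16 = 11, 11963 mod 11 = 6.

x ≡ 11963 (mod 43472).


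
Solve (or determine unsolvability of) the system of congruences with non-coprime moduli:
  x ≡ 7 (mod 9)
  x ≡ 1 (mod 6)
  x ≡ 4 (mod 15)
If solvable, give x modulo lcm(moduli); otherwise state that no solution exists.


Moduli 9, 6, 15 are not pairwise coprime, so CRT works modulo lcm(m_i) when all pairwise compatibility conditions hold.
Pairwise compatibility: gcd(m_i, m_j) must divide a_i - a_j for every pair.
Merge one congruence at a time:
  Start: x ≡ 7 (mod 9).
  Combine with x ≡ 1 (mod 6): gcd(9, 6) = 3; 1 - 7 = -6, which IS divisible by 3, so compatible.
    Write x = 7 + 9·t and substitute into x ≡ 1 (mod 6): 9·t ≡ 1 − 7 = -6 (mod 6).
    Divide the congruence (and modulus) by g = 3: 3·t ≡ -2 (mod 2).
    Reduce coefficients mod 2: 1·t ≡ 0 (mod 2).
    So t ≡ 0 (mod 2).
    Then x = 7 + 9·0 = 7, valid modulo lcm(9, 6) = 18: x ≡ 7 (mod 18).
  Combine with x ≡ 4 (mod 15): gcd(18, 15) = 3; 4 - 7 = -3, which IS divisible by 3, so compatible.
    Write x = 7 + 18·t and substitute into x ≡ 4 (mod 15): 18·t ≡ 4 − 7 = -3 (mod 15).
    Divide the congruence (and modulus) by g = 3: 6·t ≡ -1 (mod 5).
    Reduce coefficients mod 5: 1·t ≡ 4 (mod 5).
    So t ≡ 4 (mod 5).
    Then x = 7 + 18·4 = 79, valid modulo lcm(18, 15) = 90: x ≡ 79 (mod 90).
Verify: 79 mod 9 = 7, 79 mod 6 = 1, 79 mod 15 = 4.

x ≡ 79 (mod 90).
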